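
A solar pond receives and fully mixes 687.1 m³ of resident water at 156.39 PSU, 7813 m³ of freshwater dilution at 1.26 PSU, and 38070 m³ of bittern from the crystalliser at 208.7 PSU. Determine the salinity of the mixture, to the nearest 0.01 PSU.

173.13 PSU

Salt balance:
salt = 687.1×156.39 + 7,813×1.26 + 38,070×208.7 = 107,455.569 + 9,844.38 + 7,945,209 = 8,062,508.949
volume = 687.1 + 7,813 + 38,070 = 46,570.1 m³
S = 8,062,508.949 / 46,570.1 = 173.1263 PSU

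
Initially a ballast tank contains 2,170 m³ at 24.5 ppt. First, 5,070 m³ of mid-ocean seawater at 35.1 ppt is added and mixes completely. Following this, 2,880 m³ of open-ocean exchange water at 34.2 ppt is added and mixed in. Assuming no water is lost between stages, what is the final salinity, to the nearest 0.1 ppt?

Weighted by volume,
Initial salt = 2,170×24.5 = 53,165
After stage 1: salt = 53,165 + 5,070×35.1 = 231,122; volume = 7,240 m³; S = 31.923 ppt
After stage 2: salt = 231,122 + 2,880×34.2 = 329,618; volume = 10,120 m³
S = 329,618 / 10,120 = 32.5709 ppt

32.6 ppt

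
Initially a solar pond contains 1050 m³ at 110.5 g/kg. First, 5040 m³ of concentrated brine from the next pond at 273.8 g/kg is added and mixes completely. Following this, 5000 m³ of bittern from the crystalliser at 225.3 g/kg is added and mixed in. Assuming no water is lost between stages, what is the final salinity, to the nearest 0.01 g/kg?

Mass of salt is conserved:
Initial salt = 1,050×110.5 = 116,025
After stage 1: salt = 116,025 + 5,040×273.8 = 1,495,977; volume = 6,090 m³; S = 245.645 g/kg
After stage 2: salt = 1,495,977 + 5,000×225.3 = 2,622,477; volume = 11,090 m³
S = 2,622,477 / 11,090 = 236.4722 g/kg

236.47 g/kg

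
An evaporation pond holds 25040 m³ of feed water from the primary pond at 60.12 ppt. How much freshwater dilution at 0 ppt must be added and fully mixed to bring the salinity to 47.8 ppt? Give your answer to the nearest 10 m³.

Salt balance: 25,040×60.12 + V×0 = (25,040+V)×47.8
1,505,404.8 + 0V = 1,196,912 + 47.8V
308,492.8 = 47.8V
V = 6,453.82 m³

6450 m³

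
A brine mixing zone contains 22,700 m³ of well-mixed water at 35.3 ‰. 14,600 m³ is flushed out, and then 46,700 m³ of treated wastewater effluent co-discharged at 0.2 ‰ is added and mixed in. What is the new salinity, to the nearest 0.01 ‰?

5.39 ‰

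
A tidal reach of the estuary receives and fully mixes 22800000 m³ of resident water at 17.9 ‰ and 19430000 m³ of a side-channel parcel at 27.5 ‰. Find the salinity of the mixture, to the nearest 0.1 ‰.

Weighted by volume,
salt = 22,800,000×17.9 + 19,430,000×27.5 = 408,120,000 + 534,325,000 = 942,445,000
volume = 22,800,000 + 19,430,000 = 42,230,000 m³
S = 942,445,000 / 42,230,000 = 22.317 ‰

22.3 ‰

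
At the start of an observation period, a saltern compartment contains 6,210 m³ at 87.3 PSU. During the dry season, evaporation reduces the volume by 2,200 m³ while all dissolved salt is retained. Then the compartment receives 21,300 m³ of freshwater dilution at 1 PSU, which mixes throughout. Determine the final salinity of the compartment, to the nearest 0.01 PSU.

22.26 PSU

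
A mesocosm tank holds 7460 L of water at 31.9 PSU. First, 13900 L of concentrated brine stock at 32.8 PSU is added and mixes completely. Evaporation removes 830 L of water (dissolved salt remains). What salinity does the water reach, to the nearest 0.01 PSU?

33.80 PSU

After mixing: salt = 7,460×31.9 + 13,900×32.8 = 693,894; volume = 21,360 L
After evaporation: salt unchanged = 693,894; volume = 21,360 − 830 = 20,530 L
S = 693,894 / 20,530 = 33.799 PSU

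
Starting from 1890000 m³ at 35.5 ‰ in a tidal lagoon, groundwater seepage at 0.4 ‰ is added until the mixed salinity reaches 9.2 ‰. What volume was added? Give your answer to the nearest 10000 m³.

Salt balance: 1,890,000×35.5 + V×0.4 = (1,890,000+V)×9.2
67,095,000 + 0.4V = 17,388,000 + 9.2V
49,707,000 = 8.8V
V = 5,648,522.73 m³

5650000 m³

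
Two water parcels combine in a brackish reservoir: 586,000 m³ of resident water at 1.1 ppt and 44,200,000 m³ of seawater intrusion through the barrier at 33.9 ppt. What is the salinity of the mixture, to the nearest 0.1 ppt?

33.5 ppt

Total salt / total volume:
salt = 586,000×1.1 + 44,200,000×33.9 = 644,600 + 1,498,380,000 = 1,499,024,600
volume = 586,000 + 44,200,000 = 44,786,000 m³
S = 1,499,024,600 / 44,786,000 = 33.471 ppt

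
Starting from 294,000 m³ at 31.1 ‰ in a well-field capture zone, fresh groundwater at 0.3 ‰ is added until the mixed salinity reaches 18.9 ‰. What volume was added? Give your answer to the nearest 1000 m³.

Salt balance: 294,000×31.1 + V×0.3 = (294,000+V)×18.9
9,143,400 + 0.3V = 5,556,600 + 18.9V
3,586,800 = 18.6V
V = 192,838.71 m³

193000 m³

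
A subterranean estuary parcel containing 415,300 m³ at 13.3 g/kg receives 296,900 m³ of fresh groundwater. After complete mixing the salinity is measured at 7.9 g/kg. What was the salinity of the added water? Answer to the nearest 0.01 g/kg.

0.35 g/kg

Salt balance: 415,300×13.3 + 296,900×S = 712,200×7.9
5,523,490 + 296,900·S = 5,626,380
S = (5,626,380 − 5,523,490) / 296,900 = 0.3465 g/kg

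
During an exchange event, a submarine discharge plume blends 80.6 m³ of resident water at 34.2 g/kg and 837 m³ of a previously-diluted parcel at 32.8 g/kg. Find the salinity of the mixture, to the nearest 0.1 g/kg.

32.9 g/kg

Weighted by volume,
salt = 80.6×34.2 + 837×32.8 = 2,756.52 + 27,453.6 = 30,210.12
volume = 80.6 + 837 = 917.6 m³
S = 30,210.12 / 917.6 = 32.923 g/kg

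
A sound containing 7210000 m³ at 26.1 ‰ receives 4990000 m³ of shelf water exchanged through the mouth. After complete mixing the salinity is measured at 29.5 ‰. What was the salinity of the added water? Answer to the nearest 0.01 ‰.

34.41 ‰

Salt balance: 7,210,000×26.1 + 4,990,000×S = 12,200,000×29.5
188,181,000 + 4,990,000·S = 359,900,000
S = (359,900,000 − 188,181,000) / 4,990,000 = 34.4126 ‰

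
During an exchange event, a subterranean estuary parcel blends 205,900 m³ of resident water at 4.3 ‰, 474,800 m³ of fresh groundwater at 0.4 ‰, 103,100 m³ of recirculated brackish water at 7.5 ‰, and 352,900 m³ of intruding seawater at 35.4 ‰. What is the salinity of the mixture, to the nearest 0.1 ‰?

Conserving salt mass:
salt = 205,900×4.3 + 474,800×0.4 + 103,100×7.5 + 352,900×35.4 = 885,370 + 189,920 + 773,250 + 12,492,660 = 14,341,200
volume = 205,900 + 474,800 + 103,100 + 352,900 = 1,136,700 m³
S = 14,341,200 / 1,136,700 = 12.617 ‰

12.6 ‰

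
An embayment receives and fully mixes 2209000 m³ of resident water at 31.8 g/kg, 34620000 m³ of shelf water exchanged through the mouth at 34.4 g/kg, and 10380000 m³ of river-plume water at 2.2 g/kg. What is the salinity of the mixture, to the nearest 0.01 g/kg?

27.20 g/kg

Conserving salt mass:
salt = 2,209,000×31.8 + 34,620,000×34.4 + 10,380,000×2.2 = 70,246,200 + 1,190,928,000 + 22,836,000 = 1,284,010,200
volume = 2,209,000 + 34,620,000 + 10,380,000 = 47,209,000 m³
S = 1,284,010,200 / 47,209,000 = 27.1984 g/kg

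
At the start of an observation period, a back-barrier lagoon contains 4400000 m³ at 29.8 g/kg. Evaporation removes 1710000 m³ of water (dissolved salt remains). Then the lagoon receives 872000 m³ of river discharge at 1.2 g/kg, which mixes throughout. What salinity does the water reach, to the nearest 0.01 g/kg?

After evaporation: salt = 4,400,000×29.8 = 131,120,000; volume = 4,400,000 − 1,710,000 = 2,690,000 m³
After mixing: salt = 131,120,000 + 872,000×1.2 = 132,166,400; volume = 2,690,000 + 872,000 = 3,562,000 m³
S = 132,166,400 / 3,562,000 = 37.1045 g/kg

37.10 g/kg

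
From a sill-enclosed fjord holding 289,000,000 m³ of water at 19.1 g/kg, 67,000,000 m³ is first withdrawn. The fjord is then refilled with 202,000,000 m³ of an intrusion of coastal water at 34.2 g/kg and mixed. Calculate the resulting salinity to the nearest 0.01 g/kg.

Remaining after removal: 222,000,000 m³ at 19.1 g/kg (salt = 4,240,200,000)
After addition: salt = 4,240,200,000 + 202,000,000×34.2 = 11,148,600,000; volume = 424,000,000 m³
S = 11,148,600,000 / 424,000,000 = 26.2939 g/kg

26.29 g/kg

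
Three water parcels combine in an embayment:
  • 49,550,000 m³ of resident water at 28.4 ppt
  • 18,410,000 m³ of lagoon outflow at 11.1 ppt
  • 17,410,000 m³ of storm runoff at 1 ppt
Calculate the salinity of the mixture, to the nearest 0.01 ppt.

19.08 ppt

By conservation of dissolved salt,
salt = 49,550,000×28.4 + 18,410,000×11.1 + 17,410,000×1 = 1,407,220,000 + 204,351,000 + 17,410,000 = 1,628,981,000
volume = 49,550,000 + 18,410,000 + 17,410,000 = 85,370,000 m³
S = 1,628,981,000 / 85,370,000 = 19.0814 ppt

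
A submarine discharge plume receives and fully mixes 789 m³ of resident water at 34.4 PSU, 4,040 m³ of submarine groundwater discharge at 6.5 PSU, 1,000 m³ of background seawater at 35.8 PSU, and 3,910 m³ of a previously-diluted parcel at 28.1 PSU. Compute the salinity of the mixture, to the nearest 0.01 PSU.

Total salt / total volume:
salt = 789×34.4 + 4,040×6.5 + 1,000×35.8 + 3,910×28.1 = 27,141.6 + 26,260 + 35,800 + 109,871 = 199,072.6
volume = 789 + 4,040 + 1,000 + 3,910 = 9,739 m³
S = 199,072.6 / 9,739 = 20.4408 PSU

20.44 PSU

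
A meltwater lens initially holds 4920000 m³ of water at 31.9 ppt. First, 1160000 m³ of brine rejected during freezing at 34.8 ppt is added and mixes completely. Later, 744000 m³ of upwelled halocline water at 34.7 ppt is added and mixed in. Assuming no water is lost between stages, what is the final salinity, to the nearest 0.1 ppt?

32.7 ppt

Total salt / total volume:
Initial salt = 4,920,000×31.9 = 156,948,000
After stage 1: salt = 156,948,000 + 1,160,000×34.8 = 197,316,000; volume = 6,080,000 m³; S = 32.453 ppt
After stage 2: salt = 197,316,000 + 744,000×34.7 = 223,132,800; volume = 6,824,000 m³
S = 223,132,800 / 6,824,000 = 32.6982 ppt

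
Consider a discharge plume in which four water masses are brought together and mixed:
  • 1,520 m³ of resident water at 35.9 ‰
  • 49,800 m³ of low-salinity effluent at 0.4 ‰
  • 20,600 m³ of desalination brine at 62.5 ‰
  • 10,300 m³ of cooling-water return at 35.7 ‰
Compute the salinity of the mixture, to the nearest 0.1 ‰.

By conservation of dissolved salt,
salt = 1,520×35.9 + 49,800×0.4 + 20,600×62.5 + 10,300×35.7 = 54,568 + 19,920 + 1,287,500 + 367,710 = 1,729,698
volume = 1,520 + 49,800 + 20,600 + 10,300 = 82,220 m³
S = 1,729,698 / 82,220 = 21.037 ‰

21.0 ‰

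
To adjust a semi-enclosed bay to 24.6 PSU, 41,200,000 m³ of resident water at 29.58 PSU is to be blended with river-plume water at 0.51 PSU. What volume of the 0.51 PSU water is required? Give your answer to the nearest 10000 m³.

Salt balance: 41,200,000×29.58 + V×0.51 = (41,200,000+V)×24.6
1,218,696,000 + 0.51V = 1,013,520,000 + 24.6V
205,176,000 = 24.09V
V = 8,517,061.02 m³

8520000 m³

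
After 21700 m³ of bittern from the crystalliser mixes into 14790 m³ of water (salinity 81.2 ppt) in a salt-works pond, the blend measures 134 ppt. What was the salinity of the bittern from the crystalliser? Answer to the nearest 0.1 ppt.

170.0 ppt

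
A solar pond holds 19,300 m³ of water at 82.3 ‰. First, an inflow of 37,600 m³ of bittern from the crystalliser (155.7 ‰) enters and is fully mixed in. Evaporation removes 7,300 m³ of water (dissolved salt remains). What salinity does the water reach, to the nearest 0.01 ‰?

After mixing: salt = 19,300×82.3 + 37,600×155.7 = 7,442,710; volume = 56,900 m³
After evaporation: salt unchanged = 7,442,710; volume = 56,900 − 7,300 = 49,600 m³
S = 7,442,710 / 49,600 = 150.0546 ‰

150.05 ‰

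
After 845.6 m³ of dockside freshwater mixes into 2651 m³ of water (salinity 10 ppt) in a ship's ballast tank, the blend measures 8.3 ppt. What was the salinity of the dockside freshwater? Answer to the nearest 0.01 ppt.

2.97 ppt

Salt balance: 2,651×10 + 845.6×S = 3,496.6×8.3
26,510 + 845.6·S = 29,021.78
S = (29,021.78 − 26,510) / 845.6 = 2.9704 ppt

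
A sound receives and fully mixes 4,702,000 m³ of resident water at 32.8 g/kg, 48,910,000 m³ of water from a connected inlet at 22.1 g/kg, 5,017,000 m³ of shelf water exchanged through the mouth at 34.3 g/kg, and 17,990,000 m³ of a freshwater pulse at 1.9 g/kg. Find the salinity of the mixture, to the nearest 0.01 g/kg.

Mass of salt is conserved:
salt = 4,702,000×32.8 + 48,910,000×22.1 + 5,017,000×34.3 + 17,990,000×1.9 = 154,225,600 + 1,080,911,000 + 172,083,100 + 34,181,000 = 1,441,400,700
volume = 4,702,000 + 48,910,000 + 5,017,000 + 17,990,000 = 76,619,000 m³
S = 1,441,400,700 / 76,619,000 = 18.8126 g/kg

18.81 g/kg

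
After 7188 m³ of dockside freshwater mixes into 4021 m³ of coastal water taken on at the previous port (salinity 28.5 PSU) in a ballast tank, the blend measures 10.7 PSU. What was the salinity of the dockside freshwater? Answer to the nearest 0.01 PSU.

0.74 PSU

Salt balance: 4,021×28.5 + 7,188×S = 11,209×10.7
114,598.5 + 7,188·S = 119,936.3
S = (119,936.3 − 114,598.5) / 7,188 = 0.7426 PSU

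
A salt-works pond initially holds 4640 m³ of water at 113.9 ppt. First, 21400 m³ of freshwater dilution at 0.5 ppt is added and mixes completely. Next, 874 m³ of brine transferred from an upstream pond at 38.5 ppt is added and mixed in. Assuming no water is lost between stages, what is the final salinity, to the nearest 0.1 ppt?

Salt balance:
Initial salt = 4,640×113.9 = 528,496
After stage 1: salt = 528,496 + 21,400×0.5 = 539,196; volume = 26,040 m³; S = 20.706 ppt
After stage 2: salt = 539,196 + 874×38.5 = 572,845; volume = 26,914 m³
S = 572,845 / 26,914 = 21.2843 ppt

21.3 ppt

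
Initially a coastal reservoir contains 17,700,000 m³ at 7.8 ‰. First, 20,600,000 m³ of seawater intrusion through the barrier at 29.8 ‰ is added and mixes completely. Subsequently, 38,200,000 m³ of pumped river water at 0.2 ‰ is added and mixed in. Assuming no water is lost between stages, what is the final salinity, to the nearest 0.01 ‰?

Total salt / total volume:
Initial salt = 17,700,000×7.8 = 138,060,000
After stage 1: salt = 138,060,000 + 20,600,000×29.8 = 751,940,000; volume = 38,300,000 m³; S = 19.633 ‰
After stage 2: salt = 751,940,000 + 38,200,000×0.2 = 759,580,000; volume = 76,500,000 m³
S = 759,580,000 / 76,500,000 = 9.9292 ‰

9.93 ‰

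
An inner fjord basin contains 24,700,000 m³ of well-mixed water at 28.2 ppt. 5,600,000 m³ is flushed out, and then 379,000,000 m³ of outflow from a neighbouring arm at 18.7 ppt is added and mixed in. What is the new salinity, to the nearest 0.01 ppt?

Remaining after removal: 19,100,000 m³ at 28.2 ppt (salt = 538,620,000)
After addition: salt = 538,620,000 + 379,000,000×18.7 = 7,625,920,000; volume = 398,100,000 m³
S = 7,625,920,000 / 398,100,000 = 19.1558 ppt

19.16 ppt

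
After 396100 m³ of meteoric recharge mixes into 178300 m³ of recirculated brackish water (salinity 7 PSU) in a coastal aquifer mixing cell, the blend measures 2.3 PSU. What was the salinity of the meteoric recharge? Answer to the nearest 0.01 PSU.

Salt balance: 178,300×7 + 396,100×S = 574,400×2.3
1,248,100 + 396,100·S = 1,321,120
S = (1,321,120 − 1,248,100) / 396,100 = 0.1843 PSU

0.18 PSU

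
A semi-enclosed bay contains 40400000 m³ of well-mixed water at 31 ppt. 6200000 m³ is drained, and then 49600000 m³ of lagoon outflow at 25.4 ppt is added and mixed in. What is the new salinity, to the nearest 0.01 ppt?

Remaining after removal: 34,200,000 m³ at 31 ppt (salt = 1,060,200,000)
After addition: salt = 1,060,200,000 + 49,600,000×25.4 = 2,320,040,000; volume = 83,800,000 m³
S = 2,320,040,000 / 83,800,000 = 27.6854 ppt

27.69 ppt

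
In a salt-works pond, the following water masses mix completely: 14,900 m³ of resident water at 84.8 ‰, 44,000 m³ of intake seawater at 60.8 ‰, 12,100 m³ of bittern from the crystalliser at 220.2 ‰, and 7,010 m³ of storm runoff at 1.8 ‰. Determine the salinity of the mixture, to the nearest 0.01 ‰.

84.81 ‰

Mass of salt is conserved:
salt = 14,900×84.8 + 44,000×60.8 + 12,100×220.2 + 7,010×1.8 = 1,263,520 + 2,675,200 + 2,664,420 + 12,618 = 6,615,758
volume = 14,900 + 44,000 + 12,100 + 7,010 = 78,010 m³
S = 6,615,758 / 78,010 = 84.8065 ‰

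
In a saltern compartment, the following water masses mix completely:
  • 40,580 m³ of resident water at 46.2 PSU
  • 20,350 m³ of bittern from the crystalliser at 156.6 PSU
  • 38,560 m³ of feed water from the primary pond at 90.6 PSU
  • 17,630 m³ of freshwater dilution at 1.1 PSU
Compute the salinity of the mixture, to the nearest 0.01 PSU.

Salt balance:
salt = 40,580×46.2 + 20,350×156.6 + 38,560×90.6 + 17,630×1.1 = 1,874,796 + 3,186,810 + 3,493,536 + 19,393 = 8,574,535
volume = 40,580 + 20,350 + 38,560 + 17,630 = 117,120 m³
S = 8,574,535 / 117,120 = 73.2115 PSU

73.21 PSU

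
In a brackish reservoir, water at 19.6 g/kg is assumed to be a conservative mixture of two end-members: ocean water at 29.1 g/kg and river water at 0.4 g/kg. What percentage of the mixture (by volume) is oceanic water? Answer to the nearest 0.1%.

66.9%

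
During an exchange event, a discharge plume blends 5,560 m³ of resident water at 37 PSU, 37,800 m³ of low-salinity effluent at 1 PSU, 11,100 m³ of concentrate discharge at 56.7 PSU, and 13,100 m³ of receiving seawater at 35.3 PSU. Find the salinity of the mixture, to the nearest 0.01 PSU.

19.76 PSU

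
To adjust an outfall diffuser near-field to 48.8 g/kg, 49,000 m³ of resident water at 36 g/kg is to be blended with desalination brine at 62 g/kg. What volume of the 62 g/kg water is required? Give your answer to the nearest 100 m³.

47500 m³

Salt balance: 49,000×36 + V×62 = (49,000+V)×48.8
1,764,000 + 62V = 2,391,200 + 48.8V
627,200 = 13.2V
V = 47,515.15 m³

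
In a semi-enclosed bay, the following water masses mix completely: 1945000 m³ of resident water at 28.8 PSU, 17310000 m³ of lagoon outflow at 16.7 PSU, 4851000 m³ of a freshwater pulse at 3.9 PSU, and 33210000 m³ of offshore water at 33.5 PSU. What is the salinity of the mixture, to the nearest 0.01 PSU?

25.76 PSU

Mass of salt is conserved:
salt = 1,945,000×28.8 + 17,310,000×16.7 + 4,851,000×3.9 + 33,210,000×33.5 = 56,016,000 + 289,077,000 + 18,918,900 + 1,112,535,000 = 1,476,546,900
volume = 1,945,000 + 17,310,000 + 4,851,000 + 33,210,000 = 57,316,000 m³
S = 1,476,546,900 / 57,316,000 = 25.7615 PSU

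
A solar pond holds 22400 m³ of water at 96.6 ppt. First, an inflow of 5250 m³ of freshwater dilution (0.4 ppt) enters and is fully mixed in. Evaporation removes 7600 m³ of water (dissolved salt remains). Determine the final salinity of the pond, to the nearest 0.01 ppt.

108.03 ppt

After mixing: salt = 22,400×96.6 + 5,250×0.4 = 2,165,940; volume = 27,650 m³
After evaporation: salt unchanged = 2,165,940; volume = 27,650 − 7,600 = 20,050 m³
S = 2,165,940 / 20,050 = 108.0269 ppt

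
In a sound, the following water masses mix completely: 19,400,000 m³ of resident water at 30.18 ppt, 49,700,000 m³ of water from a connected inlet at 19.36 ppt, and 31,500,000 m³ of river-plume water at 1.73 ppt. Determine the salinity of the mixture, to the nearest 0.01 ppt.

Total salt / total volume:
salt = 19,400,000×30.18 + 49,700,000×19.36 + 31,500,000×1.73 = 585,492,000 + 962,192,000 + 54,495,000 = 1,602,179,000
volume = 19,400,000 + 49,700,000 + 31,500,000 = 100,600,000 m³
S = 1,602,179,000 / 100,600,000 = 15.9262 ppt

15.93 ppt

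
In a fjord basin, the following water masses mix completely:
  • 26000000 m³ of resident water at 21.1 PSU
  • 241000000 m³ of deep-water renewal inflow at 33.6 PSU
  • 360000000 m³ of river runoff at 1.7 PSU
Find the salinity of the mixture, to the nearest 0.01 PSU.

Total salt / total volume:
salt = 26,000,000×21.1 + 241,000,000×33.6 + 360,000,000×1.7 = 548,600,000 + 8,097,600,000 + 612,000,000 = 9,258,200,000
volume = 26,000,000 + 241,000,000 + 360,000,000 = 627,000,000 m³
S = 9,258,200,000 / 627,000,000 = 14.7659 PSU

14.77 PSU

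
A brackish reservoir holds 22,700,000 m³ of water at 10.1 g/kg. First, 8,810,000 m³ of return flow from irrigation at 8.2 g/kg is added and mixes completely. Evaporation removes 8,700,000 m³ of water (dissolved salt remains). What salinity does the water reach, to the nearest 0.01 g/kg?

After mixing: salt = 22,700,000×10.1 + 8,810,000×8.2 = 301,512,000; volume = 31,510,000 m³
After evaporation: salt unchanged = 301,512,000; volume = 31,510,000 − 8,700,000 = 22,810,000 m³
S = 301,512,000 / 22,810,000 = 13.2184 g/kg

13.22 g/kg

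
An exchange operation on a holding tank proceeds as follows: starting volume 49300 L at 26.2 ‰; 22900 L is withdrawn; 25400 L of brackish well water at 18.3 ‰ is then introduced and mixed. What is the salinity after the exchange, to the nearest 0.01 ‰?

22.33 ‰

Remaining after removal: 26,400 L at 26.2 ‰ (salt = 691,680)
After addition: salt = 691,680 + 25,400×18.3 = 1,156,500; volume = 51,800 L
S = 1,156,500 / 51,800 = 22.3263 ‰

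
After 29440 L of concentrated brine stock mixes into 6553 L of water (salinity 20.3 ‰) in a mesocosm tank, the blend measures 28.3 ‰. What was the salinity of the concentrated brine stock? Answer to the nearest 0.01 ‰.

30.08 ‰

Salt balance: 6,553×20.3 + 29,440×S = 35,993×28.3
133,025.9 + 29,440·S = 1,018,601.9
S = (1,018,601.9 − 133,025.9) / 29,440 = 30.0807 ‰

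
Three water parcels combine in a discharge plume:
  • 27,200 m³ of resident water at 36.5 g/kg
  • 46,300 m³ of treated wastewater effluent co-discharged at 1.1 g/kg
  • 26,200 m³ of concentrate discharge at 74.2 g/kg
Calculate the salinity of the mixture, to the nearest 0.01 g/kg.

29.97 g/kg

Salt balance:
salt = 27,200×36.5 + 46,300×1.1 + 26,200×74.2 = 992,800 + 50,930 + 1,944,040 = 2,987,770
volume = 27,200 + 46,300 + 26,200 = 99,700 m³
S = 2,987,770 / 99,700 = 29.9676 g/kg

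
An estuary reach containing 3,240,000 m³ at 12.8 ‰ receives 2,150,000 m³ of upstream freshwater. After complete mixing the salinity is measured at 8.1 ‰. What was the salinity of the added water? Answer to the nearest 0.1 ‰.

Salt balance: 3,240,000×12.8 + 2,150,000×S = 5,390,000×8.1
41,472,000 + 2,150,000·S = 43,659,000
S = (43,659,000 − 41,472,000) / 2,150,000 = 1.0172 ‰

1.0 ‰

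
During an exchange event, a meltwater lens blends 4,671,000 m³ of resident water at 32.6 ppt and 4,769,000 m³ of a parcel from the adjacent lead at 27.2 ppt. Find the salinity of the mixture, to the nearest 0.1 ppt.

29.9 ppt

Total salt / total volume:
salt = 4,671,000×32.6 + 4,769,000×27.2 = 152,274,600 + 129,716,800 = 281,991,400
volume = 4,671,000 + 4,769,000 = 9,440,000 m³
S = 281,991,400 / 9,440,000 = 29.872 ppt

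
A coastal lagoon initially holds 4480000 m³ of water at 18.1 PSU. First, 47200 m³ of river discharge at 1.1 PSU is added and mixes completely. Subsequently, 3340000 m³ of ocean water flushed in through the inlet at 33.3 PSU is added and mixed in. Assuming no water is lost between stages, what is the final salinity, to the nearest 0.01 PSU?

Mass of salt is conserved:
Initial salt = 4,480,000×18.1 = 81,088,000
After stage 1: salt = 81,088,000 + 47,200×1.1 = 81,139,920; volume = 4,527,200 m³; S = 17.923 PSU
After stage 2: salt = 81,139,920 + 3,340,000×33.3 = 192,361,920; volume = 7,867,200 m³
S = 192,361,920 / 7,867,200 = 24.4511 PSU

24.45 PSU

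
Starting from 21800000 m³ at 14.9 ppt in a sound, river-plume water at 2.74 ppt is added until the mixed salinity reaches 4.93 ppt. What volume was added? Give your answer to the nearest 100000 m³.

99200000 m³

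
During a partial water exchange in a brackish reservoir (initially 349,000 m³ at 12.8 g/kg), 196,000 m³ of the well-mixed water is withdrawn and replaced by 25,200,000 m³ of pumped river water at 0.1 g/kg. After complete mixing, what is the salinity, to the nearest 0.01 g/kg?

Remaining after removal: 153,000 m³ at 12.8 g/kg (salt = 1,958,400)
After addition: salt = 1,958,400 + 25,200,000×0.1 = 4,478,400; volume = 25,353,000 m³
S = 4,478,400 / 25,353,000 = 0.1766 g/kg

0.18 g/kg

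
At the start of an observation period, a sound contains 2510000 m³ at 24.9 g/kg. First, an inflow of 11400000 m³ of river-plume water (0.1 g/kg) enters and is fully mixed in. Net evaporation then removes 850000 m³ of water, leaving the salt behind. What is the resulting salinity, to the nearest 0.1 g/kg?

4.9 g/kg

After mixing: salt = 2,510,000×24.9 + 11,400,000×0.1 = 63,639,000; volume = 13,910,000 m³
After evaporation: salt unchanged = 63,639,000; volume = 13,910,000 − 850,000 = 13,060,000 m³
S = 63,639,000 / 13,060,000 = 4.8728 g/kg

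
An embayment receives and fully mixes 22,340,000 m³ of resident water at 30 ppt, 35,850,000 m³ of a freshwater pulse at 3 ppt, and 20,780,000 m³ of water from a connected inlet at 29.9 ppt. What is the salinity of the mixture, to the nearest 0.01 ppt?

17.72 ppt

By conservation of dissolved salt,
salt = 22,340,000×30 + 35,850,000×3 + 20,780,000×29.9 = 670,200,000 + 107,550,000 + 621,322,000 = 1,399,072,000
volume = 22,340,000 + 35,850,000 + 20,780,000 = 78,970,000 m³
S = 1,399,072,000 / 78,970,000 = 17.7165 ppt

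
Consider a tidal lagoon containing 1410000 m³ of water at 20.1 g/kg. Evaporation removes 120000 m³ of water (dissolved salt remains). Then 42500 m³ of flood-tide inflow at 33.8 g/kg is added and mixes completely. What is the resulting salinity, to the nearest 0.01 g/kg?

After evaporation: salt = 1,410,000×20.1 = 28,341,000; volume = 1,410,000 − 120,000 = 1,290,000 m³
After mixing: salt = 28,341,000 + 42,500×33.8 = 29,777,500; volume = 1,290,000 + 42,500 = 1,332,500 m³
S = 29,777,500 / 1,332,500 = 22.3471 g/kg

22.35 g/kg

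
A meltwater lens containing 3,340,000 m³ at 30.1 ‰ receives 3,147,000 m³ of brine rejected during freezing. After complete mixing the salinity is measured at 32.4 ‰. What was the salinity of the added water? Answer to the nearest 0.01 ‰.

34.84 ‰

Salt balance: 3,340,000×30.1 + 3,147,000×S = 6,487,000×32.4
100,534,000 + 3,147,000·S = 210,178,800
S = (210,178,800 − 100,534,000) / 3,147,000 = 34.8411 ‰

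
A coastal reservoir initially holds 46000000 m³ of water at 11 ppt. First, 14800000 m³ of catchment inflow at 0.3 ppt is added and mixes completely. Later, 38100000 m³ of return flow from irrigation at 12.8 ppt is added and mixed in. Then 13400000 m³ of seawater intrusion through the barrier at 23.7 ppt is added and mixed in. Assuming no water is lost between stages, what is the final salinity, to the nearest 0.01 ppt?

11.72 ppt

Total salt / total volume:
Initial salt = 46,000,000×11 = 506,000,000
After stage 1: salt = 506,000,000 + 14,800,000×0.3 = 510,440,000; volume = 60,800,000 m³; S = 8.395 ppt
After stage 2: salt = 510,440,000 + 38,100,000×12.8 = 998,120,000; volume = 98,900,000 m³; S = 10.092 ppt
After stage 3: salt = 998,120,000 + 13,400,000×23.7 = 1,315,700,000; volume = 112,300,000 m³
S = 1,315,700,000 / 112,300,000 = 11.7159 ppt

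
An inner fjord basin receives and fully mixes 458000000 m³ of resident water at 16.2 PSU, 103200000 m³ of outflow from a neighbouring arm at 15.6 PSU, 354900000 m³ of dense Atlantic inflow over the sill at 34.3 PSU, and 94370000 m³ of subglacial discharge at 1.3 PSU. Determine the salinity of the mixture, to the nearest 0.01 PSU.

Conserving salt mass:
salt = 458,000,000×16.2 + 103,200,000×15.6 + 354,900,000×34.3 + 94,370,000×1.3 = 7,419,600,000 + 1,609,920,000 + 12,173,070,000 + 122,681,000 = 21,325,271,000
volume = 458,000,000 + 103,200,000 + 354,900,000 + 94,370,000 = 1,010,470,000 m³
S = 21,325,271,000 / 1,010,470,000 = 21.1043 PSU

21.10 PSU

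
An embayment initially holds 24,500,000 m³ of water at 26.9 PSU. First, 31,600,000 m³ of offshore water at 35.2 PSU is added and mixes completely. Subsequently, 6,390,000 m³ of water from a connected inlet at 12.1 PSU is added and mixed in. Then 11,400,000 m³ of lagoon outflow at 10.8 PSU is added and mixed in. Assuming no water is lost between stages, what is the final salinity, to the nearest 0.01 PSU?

26.69 PSU

Mass of salt is conserved:
Initial salt = 24,500,000×26.9 = 659,050,000
After stage 1: salt = 659,050,000 + 31,600,000×35.2 = 1,771,370,000; volume = 56,100,000 m³; S = 31.575 PSU
After stage 2: salt = 1,771,370,000 + 6,390,000×12.1 = 1,848,689,000; volume = 62,490,000 m³; S = 29.584 PSU
After stage 3: salt = 1,848,689,000 + 11,400,000×10.8 = 1,971,809,000; volume = 73,890,000 m³
S = 1,971,809,000 / 73,890,000 = 26.6857 PSU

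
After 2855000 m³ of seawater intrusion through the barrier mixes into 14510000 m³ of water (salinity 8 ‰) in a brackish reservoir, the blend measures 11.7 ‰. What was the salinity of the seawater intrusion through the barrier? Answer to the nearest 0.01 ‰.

30.50 ‰

Salt balance: 14,510,000×8 + 2,855,000×S = 17,365,000×11.7
116,080,000 + 2,855,000·S = 203,170,500
S = (203,170,500 − 116,080,000) / 2,855,000 = 30.5046 ‰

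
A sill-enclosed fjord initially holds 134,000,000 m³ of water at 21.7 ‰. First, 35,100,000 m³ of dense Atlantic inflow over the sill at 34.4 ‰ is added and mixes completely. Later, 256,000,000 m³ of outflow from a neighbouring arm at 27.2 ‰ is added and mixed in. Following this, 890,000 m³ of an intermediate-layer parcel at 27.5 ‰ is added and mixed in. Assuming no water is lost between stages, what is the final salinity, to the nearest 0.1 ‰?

26.1 ‰

Conserving salt mass:
Initial salt = 134,000,000×21.7 = 2,907,800,000
After stage 1: salt = 2,907,800,000 + 35,100,000×34.4 = 4,115,240,000; volume = 169,100,000 m³; S = 24.336 ‰
After stage 2: salt = 4,115,240,000 + 256,000,000×27.2 = 11,078,440,000; volume = 425,100,000 m³; S = 26.061 ‰
After stage 3: salt = 11,078,440,000 + 890,000×27.5 = 11,102,915,000; volume = 425,990,000 m³
S = 11,102,915,000 / 425,990,000 = 26.0638 ‰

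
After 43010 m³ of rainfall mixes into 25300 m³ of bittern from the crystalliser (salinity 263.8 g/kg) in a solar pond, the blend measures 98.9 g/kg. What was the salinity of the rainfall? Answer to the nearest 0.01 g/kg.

Salt balance: 25,300×263.8 + 43,010×S = 68,310×98.9
6,674,140 + 43,010·S = 6,755,859
S = (6,755,859 − 6,674,140) / 43,010 = 1.9 g/kg

1.90 g/kg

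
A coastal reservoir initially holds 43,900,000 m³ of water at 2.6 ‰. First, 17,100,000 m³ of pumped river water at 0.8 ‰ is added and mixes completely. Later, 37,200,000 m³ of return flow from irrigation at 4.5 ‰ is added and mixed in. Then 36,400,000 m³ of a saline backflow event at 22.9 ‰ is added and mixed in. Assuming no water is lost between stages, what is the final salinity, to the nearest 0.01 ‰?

Weighted by volume,
Initial salt = 43,900,000×2.6 = 114,140,000
After stage 1: salt = 114,140,000 + 17,100,000×0.8 = 127,820,000; volume = 61,000,000 m³; S = 2.095 ‰
After stage 2: salt = 127,820,000 + 37,200,000×4.5 = 295,220,000; volume = 98,200,000 m³; S = 3.006 ‰
After stage 3: salt = 295,220,000 + 36,400,000×22.9 = 1,128,780,000; volume = 134,600,000 m³
S = 1,128,780,000 / 134,600,000 = 8.3862 ‰

8.39 ‰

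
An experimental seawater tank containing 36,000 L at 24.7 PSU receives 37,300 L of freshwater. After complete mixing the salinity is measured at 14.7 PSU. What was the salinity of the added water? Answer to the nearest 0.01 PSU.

5.05 PSU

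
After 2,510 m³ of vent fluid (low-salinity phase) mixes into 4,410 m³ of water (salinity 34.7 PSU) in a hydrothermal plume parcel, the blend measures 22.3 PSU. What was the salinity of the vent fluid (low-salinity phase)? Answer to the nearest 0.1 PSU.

Salt balance: 4,410×34.7 + 2,510×S = 6,920×22.3
153,027 + 2,510·S = 154,316
S = (154,316 − 153,027) / 2,510 = 0.5135 PSU

0.5 PSU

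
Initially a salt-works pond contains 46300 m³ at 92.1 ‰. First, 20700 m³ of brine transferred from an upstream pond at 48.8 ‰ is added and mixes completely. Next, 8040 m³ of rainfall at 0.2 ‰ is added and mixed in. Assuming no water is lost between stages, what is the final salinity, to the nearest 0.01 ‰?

70.31 ‰

Mass of salt is conserved:
Initial salt = 46,300×92.1 = 4,264,230
After stage 1: salt = 4,264,230 + 20,700×48.8 = 5,274,390; volume = 67,000 m³; S = 78.722 ‰
After stage 2: salt = 5,274,390 + 8,040×0.2 = 5,275,998; volume = 75,040 m³
S = 5,275,998 / 75,040 = 70.3091 ‰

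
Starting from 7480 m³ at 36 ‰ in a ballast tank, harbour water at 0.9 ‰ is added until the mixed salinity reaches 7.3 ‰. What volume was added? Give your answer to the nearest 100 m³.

Salt balance: 7,480×36 + V×0.9 = (7,480+V)×7.3
269,280 + 0.9V = 54,604 + 7.3V
214,676 = 6.4V
V = 33,543.13 m³

33500 m³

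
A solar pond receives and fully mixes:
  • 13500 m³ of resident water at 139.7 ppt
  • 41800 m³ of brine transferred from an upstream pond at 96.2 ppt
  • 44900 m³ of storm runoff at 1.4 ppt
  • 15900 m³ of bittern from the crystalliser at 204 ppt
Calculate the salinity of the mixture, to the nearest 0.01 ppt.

79.36 ppt

Weighted by volume,
salt = 13,500×139.7 + 41,800×96.2 + 44,900×1.4 + 15,900×204 = 1,885,950 + 4,021,160 + 62,860 + 3,243,600 = 9,213,570
volume = 13,500 + 41,800 + 44,900 + 15,900 = 116,100 m³
S = 9,213,570 / 116,100 = 79.3589 ppt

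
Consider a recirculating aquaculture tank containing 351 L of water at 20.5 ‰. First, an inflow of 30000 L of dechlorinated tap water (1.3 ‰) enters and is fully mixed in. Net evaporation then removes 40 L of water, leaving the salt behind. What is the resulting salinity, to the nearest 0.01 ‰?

After mixing: salt = 351×20.5 + 30,000×1.3 = 46,195.5; volume = 30,351 L
After evaporation: salt unchanged = 46,195.5; volume = 30,351 − 40 = 30,311 L
S = 46,195.5 / 30,311 = 1.5241 ‰

1.52 ‰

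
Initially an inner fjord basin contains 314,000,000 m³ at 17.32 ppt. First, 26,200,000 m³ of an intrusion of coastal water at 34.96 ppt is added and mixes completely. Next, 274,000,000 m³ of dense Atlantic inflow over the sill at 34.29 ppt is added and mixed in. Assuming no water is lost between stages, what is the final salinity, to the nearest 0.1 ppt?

Salt balance:
Initial salt = 314,000,000×17.32 = 5,438,480,000
After stage 1: salt = 5,438,480,000 + 26,200,000×34.96 = 6,354,432,000; volume = 340,200,000 m³; S = 18.679 ppt
After stage 2: salt = 6,354,432,000 + 274,000,000×34.29 = 15,749,892,000; volume = 614,200,000 m³
S = 15,749,892,000 / 614,200,000 = 25.6429 ppt

25.6 ppt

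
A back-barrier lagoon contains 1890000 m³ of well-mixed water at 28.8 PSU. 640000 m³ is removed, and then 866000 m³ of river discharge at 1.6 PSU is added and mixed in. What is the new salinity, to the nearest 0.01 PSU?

17.67 PSU

Remaining after removal: 1,250,000 m³ at 28.8 PSU (salt = 36,000,000)
After addition: salt = 36,000,000 + 866,000×1.6 = 37,385,600; volume = 2,116,000 m³
S = 37,385,600 / 2,116,000 = 17.6681 PSU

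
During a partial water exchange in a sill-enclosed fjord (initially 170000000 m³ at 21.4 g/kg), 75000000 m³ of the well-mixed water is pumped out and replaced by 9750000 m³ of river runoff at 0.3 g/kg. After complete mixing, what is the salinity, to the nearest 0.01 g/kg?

Remaining after removal: 95,000,000 m³ at 21.4 g/kg (salt = 2,033,000,000)
After addition: salt = 2,033,000,000 + 9,750,000×0.3 = 2,035,925,000; volume = 104,750,000 m³
S = 2,035,925,000 / 104,750,000 = 19.436 g/kg

19.44 g/kg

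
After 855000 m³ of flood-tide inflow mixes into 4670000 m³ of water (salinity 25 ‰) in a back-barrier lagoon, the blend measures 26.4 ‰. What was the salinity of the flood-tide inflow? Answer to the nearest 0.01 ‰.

34.05 ‰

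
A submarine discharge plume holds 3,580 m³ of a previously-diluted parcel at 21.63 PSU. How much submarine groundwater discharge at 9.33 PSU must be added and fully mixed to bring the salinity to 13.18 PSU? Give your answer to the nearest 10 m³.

7860 m³

Salt balance: 3,580×21.63 + V×9.33 = (3,580+V)×13.18
77,435.4 + 9.33V = 47,184.4 + 13.18V
30,251 = 3.85V
V = 7,857.4 m³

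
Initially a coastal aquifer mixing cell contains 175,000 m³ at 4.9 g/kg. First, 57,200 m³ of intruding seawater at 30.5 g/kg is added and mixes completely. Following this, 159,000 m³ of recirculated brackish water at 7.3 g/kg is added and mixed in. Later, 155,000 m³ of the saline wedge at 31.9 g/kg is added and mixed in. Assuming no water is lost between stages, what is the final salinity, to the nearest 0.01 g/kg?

15.94 g/kg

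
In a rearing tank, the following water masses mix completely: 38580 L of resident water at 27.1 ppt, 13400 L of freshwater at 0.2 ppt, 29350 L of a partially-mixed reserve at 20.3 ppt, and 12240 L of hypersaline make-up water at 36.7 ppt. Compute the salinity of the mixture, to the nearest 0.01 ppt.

22.37 ppt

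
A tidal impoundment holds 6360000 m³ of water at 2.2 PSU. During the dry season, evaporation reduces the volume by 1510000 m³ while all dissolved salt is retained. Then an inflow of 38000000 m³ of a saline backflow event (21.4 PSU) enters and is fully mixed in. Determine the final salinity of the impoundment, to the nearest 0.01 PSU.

After evaporation: salt = 6,360,000×2.2 = 13,992,000; volume = 6,360,000 − 1,510,000 = 4,850,000 m³
After mixing: salt = 13,992,000 + 38,000,000×21.4 = 827,192,000; volume = 4,850,000 + 38,000,000 = 42,850,000 m³
S = 827,192,000 / 42,850,000 = 19.3044 PSU

19.30 PSU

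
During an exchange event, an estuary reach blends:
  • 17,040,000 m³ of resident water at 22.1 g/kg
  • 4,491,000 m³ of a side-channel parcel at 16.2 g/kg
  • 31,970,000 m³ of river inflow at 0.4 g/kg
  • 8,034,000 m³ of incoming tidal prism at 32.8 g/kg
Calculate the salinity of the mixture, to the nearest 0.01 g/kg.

11.79 g/kg

Conserving salt mass:
salt = 17,040,000×22.1 + 4,491,000×16.2 + 31,970,000×0.4 + 8,034,000×32.8 = 376,584,000 + 72,754,200 + 12,788,000 + 263,515,200 = 725,641,400
volume = 17,040,000 + 4,491,000 + 31,970,000 + 8,034,000 = 61,535,000 m³
S = 725,641,400 / 61,535,000 = 11.7923 g/kg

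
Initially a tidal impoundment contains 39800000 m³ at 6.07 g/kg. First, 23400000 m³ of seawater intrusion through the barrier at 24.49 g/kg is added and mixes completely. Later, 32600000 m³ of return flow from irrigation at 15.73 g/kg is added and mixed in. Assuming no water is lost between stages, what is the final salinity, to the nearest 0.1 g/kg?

Total salt / total volume:
Initial salt = 39,800,000×6.07 = 241,586,000
After stage 1: salt = 241,586,000 + 23,400,000×24.49 = 814,652,000; volume = 63,200,000 m³; S = 12.89 g/kg
After stage 2: salt = 814,652,000 + 32,600,000×15.73 = 1,327,450,000; volume = 95,800,000 m³
S = 1,327,450,000 / 95,800,000 = 13.8565 g/kg

13.9 g/kg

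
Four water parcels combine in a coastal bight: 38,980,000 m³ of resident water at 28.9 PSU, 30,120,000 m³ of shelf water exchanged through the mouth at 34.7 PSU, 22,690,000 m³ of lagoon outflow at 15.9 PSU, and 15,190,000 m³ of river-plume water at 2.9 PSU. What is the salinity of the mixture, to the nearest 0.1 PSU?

Weighted by volume,
salt = 38,980,000×28.9 + 30,120,000×34.7 + 22,690,000×15.9 + 15,190,000×2.9 = 1,126,522,000 + 1,045,164,000 + 360,771,000 + 44,051,000 = 2,576,508,000
volume = 38,980,000 + 30,120,000 + 22,690,000 + 15,190,000 = 106,980,000 m³
S = 2,576,508,000 / 106,980,000 = 24.084 PSU

24.1 PSU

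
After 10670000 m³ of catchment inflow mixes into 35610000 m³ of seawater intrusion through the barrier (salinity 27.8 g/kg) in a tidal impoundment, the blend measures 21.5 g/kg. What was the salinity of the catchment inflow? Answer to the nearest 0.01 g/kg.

Salt balance: 35,610,000×27.8 + 10,670,000×S = 46,280,000×21.5
989,958,000 + 10,670,000·S = 995,020,000
S = (995,020,000 − 989,958,000) / 10,670,000 = 0.4744 g/kg

0.47 g/kg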